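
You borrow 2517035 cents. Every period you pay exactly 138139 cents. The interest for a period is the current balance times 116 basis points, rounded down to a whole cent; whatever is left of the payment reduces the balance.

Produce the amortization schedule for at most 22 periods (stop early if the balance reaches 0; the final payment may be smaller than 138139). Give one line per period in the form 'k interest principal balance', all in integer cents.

1 29197 108942 2408093
2 27933 110206 2297887
3 26655 111484 2186403
4 25362 112777 2073626
5 24054 114085 1959541
6 22730 115409 1844132
7 21391 116748 1727384
8 20037 118102 1609282
9 18667 119472 1489810
10 17281 120858 1368952
11 15879 122260 1246692
12 14461 123678 1123014
13 13026 125113 997901
14 11575 126564 871337
15 10107 128032 743305
16 8622 129517 613788
17 7119 131020 482768
18 5600 132539 350229
19 4062 134077 216152
20 2507 135632 80520
21 934 80520 0

1. interest=⌊2517035·116/10000⌋=29197; principal=138139-29197=108942; balance=2517035-108942=2408093
2. interest=⌊2408093·116/10000⌋=27933; principal=138139-27933=110206; balance=2408093-110206=2297887
3. interest=⌊2297887·116/10000⌋=26655; principal=138139-26655=111484; balance=2297887-111484=2186403
4. interest=⌊2186403·116/10000⌋=25362; principal=138139-25362=112777; balance=2186403-112777=2073626
5. interest=⌊2073626·116/10000⌋=24054; principal=138139-24054=114085; balance=2073626-114085=1959541
6. interest=⌊1959541·116/10000⌋=22730; principal=138139-22730=115409; balance=1959541-115409=1844132
7. interest=⌊1844132·116/10000⌋=21391; principal=138139-21391=116748; balance=1844132-116748=1727384
8. interest=⌊1727384·116/10000⌋=20037; principal=138139-20037=118102; balance=1727384-118102=1609282
9. interest=⌊1609282·116/10000⌋=18667; principal=138139-18667=119472; balance=1609282-119472=1489810
10. interest=⌊1489810·116/10000⌋=17281; principal=138139-17281=120858; balance=1489810-120858=1368952
11. interest=⌊1368952·116/10000⌋=15879; principal=138139-15879=122260; balance=1368952-122260=1246692
12. interest=⌊1246692·116/10000⌋=14461; principal=138139-14461=123678; balance=1246692-123678=1123014
13. interest=⌊1123014·116/10000⌋=13026; principal=138139-13026=125113; balance=1123014-125113=997901
14. interest=⌊997901·116/10000⌋=11575; principal=138139-11575=126564; balance=997901-126564=871337
15. interest=⌊871337·116/10000⌋=10107; principal=138139-10107=128032; balance=871337-128032=743305
16. interest=⌊743305·116/10000⌋=8622; principal=138139-8622=129517; balance=743305-129517=613788
17. interest=⌊613788·116/10000⌋=7119; principal=138139-7119=131020; balance=613788-131020=482768
18. interest=⌊482768·116/10000⌋=5600; principal=138139-5600=132539; balance=482768-132539=350229
19. interest=⌊350229·116/10000⌋=4062; principal=138139-4062=134077; balance=350229-134077=216152
20. interest=⌊216152·116/10000⌋=2507; principal=138139-2507=135632; balance=216152-135632=80520
21. interest=⌊80520·116/10000⌋=934; principal=min(138139-934,80520)=80520; balance=80520-80520=0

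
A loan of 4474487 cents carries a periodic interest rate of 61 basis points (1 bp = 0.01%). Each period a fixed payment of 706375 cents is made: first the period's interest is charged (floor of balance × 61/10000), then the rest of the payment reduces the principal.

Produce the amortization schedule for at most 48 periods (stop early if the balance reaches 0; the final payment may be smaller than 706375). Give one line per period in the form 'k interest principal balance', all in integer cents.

1 27294 679081 3795406
2 23151 683224 3112182
3 18984 687391 2424791
4 14791 691584 1733207
5 10572 695803 1037404
6 6328 700047 337357
7 2057 337357 0

1. interest=⌊4474487·61/10000⌋=27294; principal=706375-27294=679081; balance=4474487-679081=3795406
2. interest=⌊3795406·61/10000⌋=23151; principal=706375-23151=683224; balance=3795406-683224=3112182
3. interest=⌊3112182·61/10000⌋=18984; principal=706375-18984=687391; balance=3112182-687391=2424791
4. interest=⌊2424791·61/10000⌋=14791; principal=706375-14791=691584; balance=2424791-691584=1733207
5. interest=⌊1733207·61/10000⌋=10572; principal=706375-10572=695803; balance=1733207-695803=1037404
6. interest=⌊1037404·61/10000⌋=6328; principal=706375-6328=700047; balance=1037404-700047=337357
7. interest=⌊337357·61/10000⌋=2057; principal=min(706375-2057,337357)=337357; balance=337357-337357=0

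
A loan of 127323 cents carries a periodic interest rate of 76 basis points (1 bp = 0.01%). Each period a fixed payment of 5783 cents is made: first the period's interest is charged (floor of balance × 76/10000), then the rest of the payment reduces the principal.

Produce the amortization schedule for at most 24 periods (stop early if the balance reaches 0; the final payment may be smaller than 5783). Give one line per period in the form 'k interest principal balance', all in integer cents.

1. interest=⌊127323·76/10000⌋=967; principal=5783-967=4816; balance=127323-4816=122507
2. interest=⌊122507·76/10000⌋=931; principal=5783-931=4852; balance=122507-4852=117655
3. interest=⌊117655·76/10000⌋=894; principal=5783-894=4889; balance=117655-4889=112766
4. interest=⌊112766·76/10000⌋=857; principal=5783-857=4926; balance=112766-4926=107840
5. interest=⌊107840·76/10000⌋=819; principal=5783-819=4964; balance=107840-4964=102876
6. interest=⌊102876·76/10000⌋=781; principal=5783-781=5002; balance=102876-5002=97874
7. interest=⌊97874·76/10000⌋=743; principal=5783-743=5040; balance=97874-5040=92834
8. interest=⌊92834·76/10000⌋=705; principal=5783-705=5078; balance=92834-5078=87756
9. interest=⌊87756·76/10000⌋=666; principal=5783-666=5117; balance=87756-5117=82639
10. interest=⌊82639·76/10000⌋=628; principal=5783-628=5155; balance=82639-5155=77484
11. interest=⌊77484·76/10000⌋=588; principal=5783-588=5195; balance=77484-5195=72289
12. interest=⌊72289·76/10000⌋=549; principal=5783-549=5234; balance=72289-5234=67055
13. interest=⌊67055·76/10000⌋=509; principal=5783-509=5274; balance=67055-5274=61781
14. interest=⌊61781·76/10000⌋=469; principal=5783-469=5314; balance=61781-5314=56467
15. interest=⌊56467·76/10000⌋=429; principal=5783-429=5354; balance=56467-5354=51113
16. interest=⌊51113·76/10000⌋=388; principal=5783-388=5395; balance=51113-5395=45718
17. interest=⌊45718·76/10000⌋=347; principal=5783-347=5436; balance=45718-5436=40282
18. interest=⌊40282·76/10000⌋=306; principal=5783-306=5477; balance=40282-5477=34805
19. interest=⌊34805·76/10000⌋=264; principal=5783-264=5519; balance=34805-5519=29286
20. interest=⌊29286·76/10000⌋=222; principal=5783-222=5561; balance=29286-5561=23725
21. interest=⌊23725·76/10000⌋=180; principal=5783-180=5603; balance=23725-5603=18122
22. interest=⌊18122·76/10000⌋=137; principal=5783-137=5646; balance=18122-5646=12476
23. interest=⌊12476·76/10000⌋=94; principal=5783-94=5689; balance=12476-5689=6787
24. interest=⌊6787·76/10000⌋=51; principal=5783-51=5732; balance=6787-5732=1055

1 967 4816 122507
2 931 4852 117655
3 894 4889 112766
4 857 4926 107840
5 819 4964 102876
6 781 5002 97874
7 743 5040 92834
8 705 5078 87756
9 666 5117 82639
10 628 5155 77484
11 588 5195 72289
12 549 5234 67055
13 509 5274 61781
14 469 5314 56467
15 429 5354 51113
16 388 5395 45718
17 347 5436 40282
18 306 5477 34805
19 264 5519 29286
20 222 5561 23725
21 180 5603 18122
22 137 5646 12476
23 94 5689 6787
24 51 5732 1055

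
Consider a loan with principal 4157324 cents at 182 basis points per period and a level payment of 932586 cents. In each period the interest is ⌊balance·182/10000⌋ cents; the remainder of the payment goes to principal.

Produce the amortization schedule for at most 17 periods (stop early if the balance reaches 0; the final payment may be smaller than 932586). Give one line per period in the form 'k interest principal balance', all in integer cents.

1. interest=⌊4157324·182/10000⌋=75663; principal=932586-75663=856923; balance=4157324-856923=3300401
2. interest=⌊3300401·182/10000⌋=60067; principal=932586-60067=872519; balance=3300401-872519=2427882
3. interest=⌊2427882·182/10000⌋=44187; principal=932586-44187=888399; balance=2427882-888399=1539483
4. interest=⌊1539483·182/10000⌋=28018; principal=932586-28018=904568; balance=1539483-904568=634915
5. interest=⌊634915·182/10000⌋=11555; principal=min(932586-11555,634915)=634915; balance=634915-634915=0

1 75663 856923 3300401
2 60067 872519 2427882
3 44187 888399 1539483
4 28018 904568 634915
5 11555 634915 0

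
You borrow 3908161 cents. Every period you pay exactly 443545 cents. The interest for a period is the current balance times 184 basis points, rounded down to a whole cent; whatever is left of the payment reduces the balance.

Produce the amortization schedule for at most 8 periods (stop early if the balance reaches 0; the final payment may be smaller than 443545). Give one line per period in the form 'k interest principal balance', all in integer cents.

1 71910 371635 3536526
2 65072 378473 3158053
3 58108 385437 2772616
4 51016 392529 2380087
5 43793 399752 1980335
6 36438 407107 1573228
7 28947 414598 1158630
8 21318 422227 736403

1. interest=⌊3908161·184/10000⌋=71910; principal=443545-71910=371635; balance=3908161-371635=3536526
2. interest=⌊3536526·184/10000⌋=65072; principal=443545-65072=378473; balance=3536526-378473=3158053
3. interest=⌊3158053·184/10000⌋=58108; principal=443545-58108=385437; balance=3158053-385437=2772616
4. interest=⌊2772616·184/10000⌋=51016; principal=443545-51016=392529; balance=2772616-392529=2380087
5. interest=⌊2380087·184/10000⌋=43793; principal=443545-43793=399752; balance=2380087-399752=1980335
6. interest=⌊1980335·184/10000⌋=36438; principal=443545-36438=407107; balance=1980335-407107=1573228
7. interest=⌊1573228·184/10000⌋=28947; principal=443545-28947=414598; balance=1573228-414598=1158630
8. interest=⌊1158630·184/10000⌋=21318; principal=443545-21318=422227; balance=1158630-422227=736403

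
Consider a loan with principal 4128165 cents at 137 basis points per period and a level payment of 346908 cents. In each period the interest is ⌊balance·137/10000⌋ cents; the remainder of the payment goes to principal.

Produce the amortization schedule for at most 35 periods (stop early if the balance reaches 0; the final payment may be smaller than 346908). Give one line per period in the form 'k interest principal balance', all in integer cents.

1 56555 290353 3837812
2 52578 294330 3543482
3 48545 298363 3245119
4 44458 302450 2942669
5 40314 306594 2636075
6 36114 310794 2325281
7 31856 315052 2010229
8 27540 319368 1690861
9 23164 323744 1367117
10 18729 328179 1038938
11 14233 332675 706263
12 9675 337233 369030
13 5055 341853 27177
14 372 27177 0

1. interest=⌊4128165·137/10000⌋=56555; principal=346908-56555=290353; balance=4128165-290353=3837812
2. interest=⌊3837812·137/10000⌋=52578; principal=346908-52578=294330; balance=3837812-294330=3543482
3. interest=⌊3543482·137/10000⌋=48545; principal=346908-48545=298363; balance=3543482-298363=3245119
4. interest=⌊3245119·137/10000⌋=44458; principal=346908-44458=302450; balance=3245119-302450=2942669
5. interest=⌊2942669·137/10000⌋=40314; principal=346908-40314=306594; balance=2942669-306594=2636075
6. interest=⌊2636075·137/10000⌋=36114; principal=346908-36114=310794; balance=2636075-310794=2325281
7. interest=⌊2325281·137/10000⌋=31856; principal=346908-31856=315052; balance=2325281-315052=2010229
8. interest=⌊2010229·137/10000⌋=27540; principal=346908-27540=319368; balance=2010229-319368=1690861
9. interest=⌊1690861·137/10000⌋=23164; principal=346908-23164=323744; balance=1690861-323744=1367117
10. interest=⌊1367117·137/10000⌋=18729; principal=346908-18729=328179; balance=1367117-328179=1038938
11. interest=⌊1038938·137/10000⌋=14233; principal=346908-14233=332675; balance=1038938-332675=706263
12. interest=⌊706263·137/10000⌋=9675; principal=346908-9675=337233; balance=706263-337233=369030
13. interest=⌊369030·137/10000⌋=5055; principal=346908-5055=341853; balance=369030-341853=27177
14. interest=⌊27177·137/10000⌋=372; principal=min(346908-372,27177)=27177; balance=27177-27177=0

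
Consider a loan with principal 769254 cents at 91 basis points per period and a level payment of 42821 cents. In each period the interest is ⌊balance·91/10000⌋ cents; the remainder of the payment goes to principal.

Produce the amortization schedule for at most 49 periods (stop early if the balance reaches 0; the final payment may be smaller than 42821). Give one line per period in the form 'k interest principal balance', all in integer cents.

1. interest=⌊769254·91/10000⌋=7000; principal=42821-7000=35821; balance=769254-35821=733433
2. interest=⌊733433·91/10000⌋=6674; principal=42821-6674=36147; balance=733433-36147=697286
3. interest=⌊697286·91/10000⌋=6345; principal=42821-6345=36476; balance=697286-36476=660810
4. interest=⌊660810·91/10000⌋=6013; principal=42821-6013=36808; balance=660810-36808=624002
5. interest=⌊624002·91/10000⌋=5678; principal=42821-5678=37143; balance=624002-37143=586859
6. interest=⌊586859·91/10000⌋=5340; principal=42821-5340=37481; balance=586859-37481=549378
7. interest=⌊549378·91/10000⌋=4999; principal=42821-4999=37822; balance=549378-37822=511556
8. interest=⌊511556·91/10000⌋=4655; principal=42821-4655=38166; balance=511556-38166=473390
9. interest=⌊473390·91/10000⌋=4307; principal=42821-4307=38514; balance=473390-38514=434876
10. interest=⌊434876·91/10000⌋=3957; principal=42821-3957=38864; balance=434876-38864=396012
11. interest=⌊396012·91/10000⌋=3603; principal=42821-3603=39218; balance=396012-39218=356794
12. interest=⌊356794·91/10000⌋=3246; principal=42821-3246=39575; balance=356794-39575=317219
13. interest=⌊317219·91/10000⌋=2886; principal=42821-2886=39935; balance=317219-39935=277284
14. interest=⌊277284·91/10000⌋=2523; principal=42821-2523=40298; balance=277284-40298=236986
15. interest=⌊236986·91/10000⌋=2156; principal=42821-2156=40665; balance=236986-40665=196321
16. interest=⌊196321·91/10000⌋=1786; principal=42821-1786=41035; balance=196321-41035=155286
17. interest=⌊155286·91/10000⌋=1413; principal=42821-1413=41408; balance=155286-41408=113878
18. interest=⌊113878·91/10000⌋=1036; principal=42821-1036=41785; balance=113878-41785=72093
19. interest=⌊72093·91/10000⌋=656; principal=42821-656=42165; balance=72093-42165=29928
20. interest=⌊29928·91/10000⌋=272; principal=min(42821-272,29928)=29928; balance=29928-29928=0

1 7000 35821 733433
2 6674 36147 697286
3 6345 36476 660810
4 6013 36808 624002
5 5678 37143 586859
6 5340 37481 549378
7 4999 37822 511556
8 4655 38166 473390
9 4307 38514 434876
10 3957 38864 396012
11 3603 39218 356794
12 3246 39575 317219
13 2886 39935 277284
14 2523 40298 236986
15 2156 40665 196321
16 1786 41035 155286
17 1413 41408 113878
18 1036 41785 72093
19 656 42165 29928
20 272 29928 0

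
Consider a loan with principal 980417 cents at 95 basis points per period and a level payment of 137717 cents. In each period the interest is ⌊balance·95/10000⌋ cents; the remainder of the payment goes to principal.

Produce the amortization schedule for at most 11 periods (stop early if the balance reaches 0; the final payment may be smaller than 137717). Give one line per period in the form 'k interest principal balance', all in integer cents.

1. interest=⌊980417·95/10000⌋=9313; principal=137717-9313=128404; balance=980417-128404=852013
2. interest=⌊852013·95/10000⌋=8094; principal=137717-8094=129623; balance=852013-129623=722390
3. interest=⌊722390·95/10000⌋=6862; principal=137717-6862=130855; balance=722390-130855=591535
4. interest=⌊591535·95/10000⌋=5619; principal=137717-5619=132098; balance=591535-132098=459437
5. interest=⌊459437·95/10000⌋=4364; principal=137717-4364=133353; balance=459437-133353=326084
6. interest=⌊326084·95/10000⌋=3097; principal=137717-3097=134620; balance=326084-134620=191464
7. interest=⌊191464·95/10000⌋=1818; principal=137717-1818=135899; balance=191464-135899=55565
8. interest=⌊55565·95/10000⌋=527; principal=min(137717-527,55565)=55565; balance=55565-55565=0

1 9313 128404 852013
2 8094 129623 722390
3 6862 130855 591535
4 5619 132098 459437
5 4364 133353 326084
6 3097 134620 191464
7 1818 135899 55565
8 527 55565 0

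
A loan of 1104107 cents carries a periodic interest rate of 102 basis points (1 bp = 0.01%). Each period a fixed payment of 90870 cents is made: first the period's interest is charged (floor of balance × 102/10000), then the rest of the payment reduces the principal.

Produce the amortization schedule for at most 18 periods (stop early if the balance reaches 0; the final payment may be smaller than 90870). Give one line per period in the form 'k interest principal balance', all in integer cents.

1. interest=⌊1104107·102/10000⌋=11261; principal=90870-11261=79609; balance=1104107-79609=1024498
2. interest=⌊1024498·102/10000⌋=10449; principal=90870-10449=80421; balance=1024498-80421=944077
3. interest=⌊944077·102/10000⌋=9629; principal=90870-9629=81241; balance=944077-81241=862836
4. interest=⌊862836·102/10000⌋=8800; principal=90870-8800=82070; balance=862836-82070=780766
5. interest=⌊780766·102/10000⌋=7963; principal=90870-7963=82907; balance=780766-82907=697859
6. interest=⌊697859·102/10000⌋=7118; principal=90870-7118=83752; balance=697859-83752=614107
7. interest=⌊614107·102/10000⌋=6263; principal=90870-6263=84607; balance=614107-84607=529500
8. interest=⌊529500·102/10000⌋=5400; principal=90870-5400=85470; balance=529500-85470=444030
9. interest=⌊444030·102/10000⌋=4529; principal=90870-4529=86341; balance=444030-86341=357689
10. interest=⌊357689·102/10000⌋=3648; principal=90870-3648=87222; balance=357689-87222=270467
11. interest=⌊270467·102/10000⌋=2758; principal=90870-2758=88112; balance=270467-88112=182355
12. interest=⌊182355·102/10000⌋=1860; principal=90870-1860=89010; balance=182355-89010=93345
13. interest=⌊93345·102/10000⌋=952; principal=90870-952=89918; balance=93345-89918=3427
14. interest=⌊3427·102/10000⌋=34; principal=min(90870-34,3427)=3427; balance=3427-3427=0

1 11261 79609 1024498
2 10449 80421 944077
3 9629 81241 862836
4 8800 82070 780766
5 7963 82907 697859
6 7118 83752 614107
7 6263 84607 529500
8 5400 85470 444030
9 4529 86341 357689
10 3648 87222 270467
11 2758 88112 182355
12 1860 89010 93345
13 952 89918 3427
14 34 3427 0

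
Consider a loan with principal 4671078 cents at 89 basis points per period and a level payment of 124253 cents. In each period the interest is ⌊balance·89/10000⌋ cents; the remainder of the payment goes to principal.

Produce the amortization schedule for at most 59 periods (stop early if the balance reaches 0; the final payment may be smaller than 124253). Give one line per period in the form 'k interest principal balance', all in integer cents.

1. interest=⌊4671078·89/10000⌋=41572; principal=124253-41572=82681; balance=4671078-82681=4588397
2. interest=⌊4588397·89/10000⌋=40836; principal=124253-40836=83417; balance=4588397-83417=4504980
3. interest=⌊4504980·89/10000⌋=40094; principal=124253-40094=84159; balance=4504980-84159=4420821
4. interest=⌊4420821·89/10000⌋=39345; principal=124253-39345=84908; balance=4420821-84908=4335913
5. interest=⌊4335913·89/10000⌋=38589; principal=124253-38589=85664; balance=4335913-85664=4250249
6. interest=⌊4250249·89/10000⌋=37827; principal=124253-37827=86426; balance=4250249-86426=4163823
7. interest=⌊4163823·89/10000⌋=37058; principal=124253-37058=87195; balance=4163823-87195=4076628
8. interest=⌊4076628·89/10000⌋=36281; principal=124253-36281=87972; balance=4076628-87972=3988656
9. interest=⌊3988656·89/10000⌋=35499; principal=124253-35499=88754; balance=3988656-88754=3899902
10. interest=⌊3899902·89/10000⌋=34709; principal=124253-34709=89544; balance=3899902-89544=3810358
11. interest=⌊3810358·89/10000⌋=33912; principal=124253-33912=90341; balance=3810358-90341=3720017
12. interest=⌊3720017·89/10000⌋=33108; principal=124253-33108=91145; balance=3720017-91145=3628872
13. interest=⌊3628872·89/10000⌋=32296; principal=124253-32296=91957; balance=3628872-91957=3536915
14. interest=⌊3536915·89/10000⌋=31478; principal=124253-31478=92775; balance=3536915-92775=3444140
15. interest=⌊3444140·89/10000⌋=30652; principal=124253-30652=93601; balance=3444140-93601=3350539
16. interest=⌊3350539·89/10000⌋=29819; principal=124253-29819=94434; balance=3350539-94434=3256105
17. interest=⌊3256105·89/10000⌋=28979; principal=124253-28979=95274; balance=3256105-95274=3160831
18. interest=⌊3160831·89/10000⌋=28131; principal=124253-28131=96122; balance=3160831-96122=3064709
19. interest=⌊3064709·89/10000⌋=27275; principal=124253-27275=96978; balance=3064709-96978=2967731
20. interest=⌊2967731·89/10000⌋=26412; principal=124253-26412=97841; balance=2967731-97841=2869890
21. interest=⌊2869890·89/10000⌋=25542; principal=124253-25542=98711; balance=2869890-98711=2771179
22. interest=⌊2771179·89/10000⌋=24663; principal=124253-24663=99590; balance=2771179-99590=2671589
23. interest=⌊2671589·89/10000⌋=23777; principal=124253-23777=100476; balance=2671589-100476=2571113
24. interest=⌊2571113·89/10000⌋=22882; principal=124253-22882=101371; balance=2571113-101371=2469742
25. interest=⌊2469742·89/10000⌋=21980; principal=124253-21980=102273; balance=2469742-102273=2367469
26. interest=⌊2367469·89/10000⌋=21070; principal=124253-21070=103183; balance=2367469-103183=2264286
27. interest=⌊2264286·89/10000⌋=20152; principal=124253-20152=104101; balance=2264286-104101=2160185
28. interest=⌊2160185·89/10000⌋=19225; principal=124253-19225=105028; balance=2160185-105028=2055157
29. interest=⌊2055157·89/10000⌋=18290; principal=124253-18290=105963; balance=2055157-105963=1949194
30. interest=⌊1949194·89/10000⌋=17347; principal=124253-17347=106906; balance=1949194-106906=1842288
31. interest=⌊1842288·89/10000⌋=16396; principal=124253-16396=107857; balance=1842288-107857=1734431
32. interest=⌊1734431·89/10000⌋=15436; principal=124253-15436=108817; balance=1734431-108817=1625614
33. interest=⌊1625614·89/10000⌋=14467; principal=124253-14467=109786; balance=1625614-109786=1515828
34. interest=⌊1515828·89/10000⌋=13490; principal=124253-13490=110763; balance=1515828-110763=1405065
35. interest=⌊1405065·89/10000⌋=12505; principal=124253-12505=111748; balance=1405065-111748=1293317
36. interest=⌊1293317·89/10000⌋=11510; principal=124253-11510=112743; balance=1293317-112743=1180574
37. interest=⌊1180574·89/10000⌋=10507; principal=124253-10507=113746; balance=1180574-113746=1066828
38. interest=⌊1066828·89/10000⌋=9494; principal=124253-9494=114759; balance=1066828-114759=952069
39. interest=⌊952069·89/10000⌋=8473; principal=124253-8473=115780; balance=952069-115780=836289
40. interest=⌊836289·89/10000⌋=7442; principal=124253-7442=116811; balance=836289-116811=719478
41. interest=⌊719478·89/10000⌋=6403; principal=124253-6403=117850; balance=719478-117850=601628
42. interest=⌊601628·89/10000⌋=5354; principal=124253-5354=118899; balance=601628-118899=482729
43. interest=⌊482729·89/10000⌋=4296; principal=124253-4296=119957; balance=482729-119957=362772
44. interest=⌊362772·89/10000⌋=3228; principal=124253-3228=121025; balance=362772-121025=241747
45. interest=⌊241747·89/10000⌋=2151; principal=124253-2151=122102; balance=241747-122102=119645
46. interest=⌊119645·89/10000⌋=1064; principal=min(124253-1064,119645)=119645; balance=119645-119645=0

1 41572 82681 4588397
2 40836 83417 4504980
3 40094 84159 4420821
4 39345 84908 4335913
5 38589 85664 4250249
6 37827 86426 4163823
7 37058 87195 4076628
8 36281 87972 3988656
9 35499 88754 3899902
10 34709 89544 3810358
11 33912 90341 3720017
12 33108 91145 3628872
13 32296 91957 3536915
14 31478 92775 3444140
15 30652 93601 3350539
16 29819 94434 3256105
17 28979 95274 3160831
18 28131 96122 3064709
19 27275 96978 2967731
20 26412 97841 2869890
21 25542 98711 2771179
22 24663 99590 2671589
23 23777 100476 2571113
24 22882 101371 2469742
25 21980 102273 2367469
26 21070 103183 2264286
27 20152 104101 2160185
28 19225 105028 2055157
29 18290 105963 1949194
30 17347 106906 1842288
31 16396 107857 1734431
32 15436 108817 1625614
33 14467 109786 1515828
34 13490 110763 1405065
35 12505 111748 1293317
36 11510 112743 1180574
37 10507 113746 1066828
38 9494 114759 952069
39 8473 115780 836289
40 7442 116811 719478
41 6403 117850 601628
42 5354 118899 482729
43 4296 119957 362772
44 3228 121025 241747
45 2151 122102 119645
46 1064 119645 0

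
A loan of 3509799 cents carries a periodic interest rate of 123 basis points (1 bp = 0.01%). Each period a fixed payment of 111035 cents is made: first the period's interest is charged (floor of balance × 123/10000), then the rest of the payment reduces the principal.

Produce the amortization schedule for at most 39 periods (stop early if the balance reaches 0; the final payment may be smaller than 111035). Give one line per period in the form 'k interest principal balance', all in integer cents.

1. interest=⌊3509799·123/10000⌋=43170; principal=111035-43170=67865; balance=3509799-67865=3441934
2. interest=⌊3441934·123/10000⌋=42335; principal=111035-42335=68700; balance=3441934-68700=3373234
3. interest=⌊3373234·123/10000⌋=41490; principal=111035-41490=69545; balance=3373234-69545=3303689
4. interest=⌊3303689·123/10000⌋=40635; principal=111035-40635=70400; balance=3303689-70400=3233289
5. interest=⌊3233289·123/10000⌋=39769; principal=111035-39769=71266; balance=3233289-71266=3162023
6. interest=⌊3162023·123/10000⌋=38892; principal=111035-38892=72143; balance=3162023-72143=3089880
7. interest=⌊3089880·123/10000⌋=38005; principal=111035-38005=73030; balance=3089880-73030=3016850
8. interest=⌊3016850·123/10000⌋=37107; principal=111035-37107=73928; balance=3016850-73928=2942922
9. interest=⌊2942922·123/10000⌋=36197; principal=111035-36197=74838; balance=2942922-74838=2868084
10. interest=⌊2868084·123/10000⌋=35277; principal=111035-35277=75758; balance=2868084-75758=2792326
11. interest=⌊2792326·123/10000⌋=34345; principal=111035-34345=76690; balance=2792326-76690=2715636
12. interest=⌊2715636·123/10000⌋=33402; principal=111035-33402=77633; balance=2715636-77633=2638003
13. interest=⌊2638003·123/10000⌋=32447; principal=111035-32447=78588; balance=2638003-78588=2559415
14. interest=⌊2559415·123/10000⌋=31480; principal=111035-31480=79555; balance=2559415-79555=2479860
15. interest=⌊2479860·123/10000⌋=30502; principal=111035-30502=80533; balance=2479860-80533=2399327
16. interest=⌊2399327·123/10000⌋=29511; principal=111035-29511=81524; balance=2399327-81524=2317803
17. interest=⌊2317803·123/10000⌋=28508; principal=111035-28508=82527; balance=2317803-82527=2235276
18. interest=⌊2235276·123/10000⌋=27493; principal=111035-27493=83542; balance=2235276-83542=2151734
19. interest=⌊2151734·123/10000⌋=26466; principal=111035-26466=84569; balance=2151734-84569=2067165
20. interest=⌊2067165·123/10000⌋=25426; principal=111035-25426=85609; balance=2067165-85609=1981556
21. interest=⌊1981556·123/10000⌋=24373; principal=111035-24373=86662; balance=1981556-86662=1894894
22. interest=⌊1894894·123/10000⌋=23307; principal=111035-23307=87728; balance=1894894-87728=1807166
23. interest=⌊1807166·123/10000⌋=22228; principal=111035-22228=88807; balance=1807166-88807=1718359
24. interest=⌊1718359·123/10000⌋=21135; principal=111035-21135=89900; balance=1718359-89900=1628459
25. interest=⌊1628459·123/10000⌋=20030; principal=111035-20030=91005; balance=1628459-91005=1537454
26. interest=⌊1537454·123/10000⌋=18910; principal=111035-18910=92125; balance=1537454-92125=1445329
27. interest=⌊1445329·123/10000⌋=17777; principal=111035-17777=93258; balance=1445329-93258=1352071
28. interest=⌊1352071·123/10000⌋=16630; principal=111035-16630=94405; balance=1352071-94405=1257666
29. interest=⌊1257666·123/10000⌋=15469; principal=111035-15469=95566; balance=1257666-95566=1162100
30. interest=⌊1162100·123/10000⌋=14293; principal=111035-14293=96742; balance=1162100-96742=1065358
31. interest=⌊1065358·123/10000⌋=13103; principal=111035-13103=97932; balance=1065358-97932=967426
32. interest=⌊967426·123/10000⌋=11899; principal=111035-11899=99136; balance=967426-99136=868290
33. interest=⌊868290·123/10000⌋=10679; principal=111035-10679=100356; balance=868290-100356=767934
34. interest=⌊767934·123/10000⌋=9445; principal=111035-9445=101590; balance=767934-101590=666344
35. interest=⌊666344·123/10000⌋=8196; principal=111035-8196=102839; balance=666344-102839=563505
36. interest=⌊563505·123/10000⌋=6931; principal=111035-6931=104104; balance=563505-104104=459401
37. interest=⌊459401·123/10000⌋=5650; principal=111035-5650=105385; balance=459401-105385=354016
38. interest=⌊354016·123/10000⌋=4354; principal=111035-4354=106681; balance=354016-106681=247335
39. interest=⌊247335·123/10000⌋=3042; principal=111035-3042=107993; balance=247335-107993=139342

1 43170 67865 3441934
2 42335 68700 3373234
3 41490 69545 3303689
4 40635 70400 3233289
5 39769 71266 3162023
6 38892 72143 3089880
7 38005 73030 3016850
8 37107 73928 2942922
9 36197 74838 2868084
10 35277 75758 2792326
11 34345 76690 2715636
12 33402 77633 2638003
13 32447 78588 2559415
14 31480 79555 2479860
15 30502 80533 2399327
16 29511 81524 2317803
17 28508 82527 2235276
18 27493 83542 2151734
19 26466 84569 2067165
20 25426 85609 1981556
21 24373 86662 1894894
22 23307 87728 1807166
23 22228 88807 1718359
24 21135 89900 1628459
25 20030 91005 1537454
26 18910 92125 1445329
27 17777 93258 1352071
28 16630 94405 1257666
29 15469 95566 1162100
30 14293 96742 1065358
31 13103 97932 967426
32 11899 99136 868290
33 10679 100356 767934
34 9445 101590 666344
35 8196 102839 563505
36 6931 104104 459401
37 5650 105385 354016
38 4354 106681 247335
39 3042 107993 139342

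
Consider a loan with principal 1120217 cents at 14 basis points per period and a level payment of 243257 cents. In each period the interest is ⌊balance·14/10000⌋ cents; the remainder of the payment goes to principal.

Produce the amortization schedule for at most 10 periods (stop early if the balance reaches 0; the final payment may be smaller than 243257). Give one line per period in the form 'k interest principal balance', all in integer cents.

1. interest=⌊1120217·14/10000⌋=1568; principal=243257-1568=241689; balance=1120217-241689=878528
2. interest=⌊878528·14/10000⌋=1229; principal=243257-1229=242028; balance=878528-242028=636500
3. interest=⌊636500·14/10000⌋=891; principal=243257-891=242366; balance=636500-242366=394134
4. interest=⌊394134·14/10000⌋=551; principal=243257-551=242706; balance=394134-242706=151428
5. interest=⌊151428·14/10000⌋=211; principal=min(243257-211,151428)=151428; balance=151428-151428=0

1 1568 241689 878528
2 1229 242028 636500
3 891 242366 394134
4 551 242706 151428
5 211 151428 0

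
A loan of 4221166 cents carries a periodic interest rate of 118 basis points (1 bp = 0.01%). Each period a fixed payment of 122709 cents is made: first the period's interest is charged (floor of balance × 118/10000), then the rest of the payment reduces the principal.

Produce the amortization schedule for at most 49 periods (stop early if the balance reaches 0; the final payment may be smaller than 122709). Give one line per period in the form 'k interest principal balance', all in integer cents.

1 49809 72900 4148266
2 48949 73760 4074506
3 48079 74630 3999876
4 47198 75511 3924365
5 46307 76402 3847963
6 45405 77304 3770659
7 44493 78216 3692443
8 43570 79139 3613304
9 42636 80073 3533231
10 41692 81017 3452214
11 40736 81973 3370241
12 39768 82941 3287300
13 38790 83919 3203381
14 37799 84910 3118471
15 36797 85912 3032559
16 35784 86925 2945634
17 34758 87951 2857683
18 33720 88989 2768694
19 32670 90039 2678655
20 31608 91101 2587554
21 30533 92176 2495378
22 29445 93264 2402114
23 28344 94365 2307749
24 27231 95478 2212271
25 26104 96605 2115666
26 24964 97745 2017921
27 23811 98898 1919023
28 22644 100065 1818958
29 21463 101246 1717712
30 20269 102440 1615272
31 19060 103649 1511623
32 17837 104872 1406751
33 16599 106110 1300641
34 15347 107362 1193279
35 14080 108629 1084650
36 12798 109911 974739
37 11501 111208 863531
38 10189 112520 751011
39 8861 113848 637163
40 7518 115191 521972
41 6159 116550 405422
42 4783 117926 287496
43 3392 119317 168179
44 1984 120725 47454
45 559 47454 0

1. interest=⌊4221166·118/10000⌋=49809; principal=122709-49809=72900; balance=4221166-72900=4148266
2. interest=⌊4148266·118/10000⌋=48949; principal=122709-48949=73760; balance=4148266-73760=4074506
3. interest=⌊4074506·118/10000⌋=48079; principal=122709-48079=74630; balance=4074506-74630=3999876
4. interest=⌊3999876·118/10000⌋=47198; principal=122709-47198=75511; balance=3999876-75511=3924365
5. interest=⌊3924365·118/10000⌋=46307; principal=122709-46307=76402; balance=3924365-76402=3847963
6. interest=⌊3847963·118/10000⌋=45405; principal=122709-45405=77304; balance=3847963-77304=3770659
7. interest=⌊3770659·118/10000⌋=44493; principal=122709-44493=78216; balance=3770659-78216=3692443
8. interest=⌊3692443·118/10000⌋=43570; principal=122709-43570=79139; balance=3692443-79139=3613304
9. interest=⌊3613304·118/10000⌋=42636; principal=122709-42636=80073; balance=3613304-80073=3533231
10. interest=⌊3533231·118/10000⌋=41692; principal=122709-41692=81017; balance=3533231-81017=3452214
11. interest=⌊3452214·118/10000⌋=40736; principal=122709-40736=81973; balance=3452214-81973=3370241
12. interest=⌊3370241·118/10000⌋=39768; principal=122709-39768=82941; balance=3370241-82941=3287300
13. interest=⌊3287300·118/10000⌋=38790; principal=122709-38790=83919; balance=3287300-83919=3203381
14. interest=⌊3203381·118/10000⌋=37799; principal=122709-37799=84910; balance=3203381-84910=3118471
15. interest=⌊3118471·118/10000⌋=36797; principal=122709-36797=85912; balance=3118471-85912=3032559
16. interest=⌊3032559·118/10000⌋=35784; principal=122709-35784=86925; balance=3032559-86925=2945634
17. interest=⌊2945634·118/10000⌋=34758; principal=122709-34758=87951; balance=2945634-87951=2857683
18. interest=⌊2857683·118/10000⌋=33720; principal=122709-33720=88989; balance=2857683-88989=2768694
19. interest=⌊2768694·118/10000⌋=32670; principal=122709-32670=90039; balance=2768694-90039=2678655
20. interest=⌊2678655·118/10000⌋=31608; principal=122709-31608=91101; balance=2678655-91101=2587554
21. interest=⌊2587554·118/10000⌋=30533; principal=122709-30533=92176; balance=2587554-92176=2495378
22. interest=⌊2495378·118/10000⌋=29445; principal=122709-29445=93264; balance=2495378-93264=2402114
23. interest=⌊2402114·118/10000⌋=28344; principal=122709-28344=94365; balance=2402114-94365=2307749
24. interest=⌊2307749·118/10000⌋=27231; principal=122709-27231=95478; balance=2307749-95478=2212271
25. interest=⌊2212271·118/10000⌋=26104; principal=122709-26104=96605; balance=2212271-96605=2115666
26. interest=⌊2115666·118/10000⌋=24964; principal=122709-24964=97745; balance=2115666-97745=2017921
27. interest=⌊2017921·118/10000⌋=23811; principal=122709-23811=98898; balance=2017921-98898=1919023
28. interest=⌊1919023·118/10000⌋=22644; principal=122709-22644=100065; balance=1919023-100065=1818958
29. interest=⌊1818958·118/10000⌋=21463; principal=122709-21463=101246; balance=1818958-101246=1717712
30. interest=⌊1717712·118/10000⌋=20269; principal=122709-20269=102440; balance=1717712-102440=1615272
31. interest=⌊1615272·118/10000⌋=19060; principal=122709-19060=103649; balance=1615272-103649=1511623
32. interest=⌊1511623·118/10000⌋=17837; principal=122709-17837=104872; balance=1511623-104872=1406751
33. interest=⌊1406751·118/10000⌋=16599; principal=122709-16599=106110; balance=1406751-106110=1300641
34. interest=⌊1300641·118/10000⌋=15347; principal=122709-15347=107362; balance=1300641-107362=1193279
35. interest=⌊1193279·118/10000⌋=14080; principal=122709-14080=108629; balance=1193279-108629=1084650
36. interest=⌊1084650·118/10000⌋=12798; principal=122709-12798=109911; balance=1084650-109911=974739
37. interest=⌊974739·118/10000⌋=11501; principal=122709-11501=111208; balance=974739-111208=863531
38. interest=⌊863531·118/10000⌋=10189; principal=122709-10189=112520; balance=863531-112520=751011
39. interest=⌊751011·118/10000⌋=8861; principal=122709-8861=113848; balance=751011-113848=637163
40. interest=⌊637163·118/10000⌋=7518; principal=122709-7518=115191; balance=637163-115191=521972
41. interest=⌊521972·118/10000⌋=6159; principal=122709-6159=116550; balance=521972-116550=405422
42. interest=⌊405422·118/10000⌋=4783; principal=122709-4783=117926; balance=405422-117926=287496
43. interest=⌊287496·118/10000⌋=3392; principal=122709-3392=119317; balance=287496-119317=168179
44. interest=⌊168179·118/10000⌋=1984; principal=122709-1984=120725; balance=168179-120725=47454
45. interest=⌊47454·118/10000⌋=559; principal=min(122709-559,47454)=47454; balance=47454-47454=0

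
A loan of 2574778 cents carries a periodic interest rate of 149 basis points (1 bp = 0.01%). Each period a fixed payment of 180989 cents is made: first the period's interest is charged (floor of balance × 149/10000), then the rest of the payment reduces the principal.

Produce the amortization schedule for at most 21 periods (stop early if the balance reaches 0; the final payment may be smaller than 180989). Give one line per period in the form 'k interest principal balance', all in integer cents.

1 38364 142625 2432153
2 36239 144750 2287403
3 34082 146907 2140496
4 31893 149096 1991400
5 29671 151318 1840082
6 27417 153572 1686510
7 25128 155861 1530649
8 22806 158183 1372466
9 20449 160540 1211926
10 18057 162932 1048994
11 15630 165359 883635
12 13166 167823 715812
13 10665 170324 545488
14 8127 172862 372626
15 5552 175437 197189
16 2938 178051 19138
17 285 19138 0

1. interest=⌊2574778·149/10000⌋=38364; principal=180989-38364=142625; balance=2574778-142625=2432153
2. interest=⌊2432153·149/10000⌋=36239; principal=180989-36239=144750; balance=2432153-144750=2287403
3. interest=⌊2287403·149/10000⌋=34082; principal=180989-34082=146907; balance=2287403-146907=2140496
4. interest=⌊2140496·149/10000⌋=31893; principal=180989-31893=149096; balance=2140496-149096=1991400
5. interest=⌊1991400·149/10000⌋=29671; principal=180989-29671=151318; balance=1991400-151318=1840082
6. interest=⌊1840082·149/10000⌋=27417; principal=180989-27417=153572; balance=1840082-153572=1686510
7. interest=⌊1686510·149/10000⌋=25128; principal=180989-25128=155861; balance=1686510-155861=1530649
8. interest=⌊1530649·149/10000⌋=22806; principal=180989-22806=158183; balance=1530649-158183=1372466
9. interest=⌊1372466·149/10000⌋=20449; principal=180989-20449=160540; balance=1372466-160540=1211926
10. interest=⌊1211926·149/10000⌋=18057; principal=180989-18057=162932; balance=1211926-162932=1048994
11. interest=⌊1048994·149/10000⌋=15630; principal=180989-15630=165359; balance=1048994-165359=883635
12. interest=⌊883635·149/10000⌋=13166; principal=180989-13166=167823; balance=883635-167823=715812
13. interest=⌊715812·149/10000⌋=10665; principal=180989-10665=170324; balance=715812-170324=545488
14. interest=⌊545488·149/10000⌋=8127; principal=180989-8127=172862; balance=545488-172862=372626
15. interest=⌊372626·149/10000⌋=5552; principal=180989-5552=175437; balance=372626-175437=197189
16. interest=⌊197189·149/10000⌋=2938; principal=180989-2938=178051; balance=197189-178051=19138
17. interest=⌊19138·149/10000⌋=285; principal=min(180989-285,19138)=19138; balance=19138-19138=0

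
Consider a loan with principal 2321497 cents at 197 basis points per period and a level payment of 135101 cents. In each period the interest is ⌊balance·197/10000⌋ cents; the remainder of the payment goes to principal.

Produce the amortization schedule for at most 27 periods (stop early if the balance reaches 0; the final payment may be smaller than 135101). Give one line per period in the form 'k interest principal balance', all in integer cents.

1. interest=⌊2321497·197/10000⌋=45733; principal=135101-45733=89368; balance=2321497-89368=2232129
2. interest=⌊2232129·197/10000⌋=43972; principal=135101-43972=91129; balance=2232129-91129=2141000
3. interest=⌊2141000·197/10000⌋=42177; principal=135101-42177=92924; balance=2141000-92924=2048076
4. interest=⌊2048076·197/10000⌋=40347; principal=135101-40347=94754; balance=2048076-94754=1953322
5. interest=⌊1953322·197/10000⌋=38480; principal=135101-38480=96621; balance=1953322-96621=1856701
6. interest=⌊1856701·197/10000⌋=36577; principal=135101-36577=98524; balance=1856701-98524=1758177
7. interest=⌊1758177·197/10000⌋=34636; principal=135101-34636=100465; balance=1758177-100465=1657712
8. interest=⌊1657712·197/10000⌋=32656; principal=135101-32656=102445; balance=1657712-102445=1555267
9. interest=⌊1555267·197/10000⌋=30638; principal=135101-30638=104463; balance=1555267-104463=1450804
10. interest=⌊1450804·197/10000⌋=28580; principal=135101-28580=106521; balance=1450804-106521=1344283
11. interest=⌊1344283·197/10000⌋=26482; principal=135101-26482=108619; balance=1344283-108619=1235664
12. interest=⌊1235664·197/10000⌋=24342; principal=135101-24342=110759; balance=1235664-110759=1124905
13. interest=⌊1124905·197/10000⌋=22160; principal=135101-22160=112941; balance=1124905-112941=1011964
14. interest=⌊1011964·197/10000⌋=19935; principal=135101-19935=115166; balance=1011964-115166=896798
15. interest=⌊896798·197/10000⌋=17666; principal=135101-17666=117435; balance=896798-117435=779363
16. interest=⌊779363·197/10000⌋=15353; principal=135101-15353=119748; balance=779363-119748=659615
17. interest=⌊659615·197/10000⌋=12994; principal=135101-12994=122107; balance=659615-122107=537508
18. interest=⌊537508·197/10000⌋=10588; principal=135101-10588=124513; balance=537508-124513=412995
19. interest=⌊412995·197/10000⌋=8136; principal=135101-8136=126965; balance=412995-126965=286030
20. interest=⌊286030·197/10000⌋=5634; principal=135101-5634=129467; balance=286030-129467=156563
21. interest=⌊156563·197/10000⌋=3084; principal=135101-3084=132017; balance=156563-132017=24546
22. interest=⌊24546·197/10000⌋=483; principal=min(135101-483,24546)=24546; balance=24546-24546=0

1 45733 89368 2232129
2 43972 91129 2141000
3 42177 92924 2048076
4 40347 94754 1953322
5 38480 96621 1856701
6 36577 98524 1758177
7 34636 100465 1657712
8 32656 102445 1555267
9 30638 104463 1450804
10 28580 106521 1344283
11 26482 108619 1235664
12 24342 110759 1124905
13 22160 112941 1011964
14 19935 115166 896798
15 17666 117435 779363
16 15353 119748 659615
17 12994 122107 537508
18 10588 124513 412995
19 8136 126965 286030
20 5634 129467 156563
21 3084 132017 24546
22 483 24546 0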